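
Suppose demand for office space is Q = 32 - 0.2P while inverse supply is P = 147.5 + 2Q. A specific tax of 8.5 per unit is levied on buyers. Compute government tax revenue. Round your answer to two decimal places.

Rewriting demand in inverse form: P = 160 - 5Q.
Without the tax, 160 - 5Q = 147.5 + 2Q so Q* = 1.7857 and P* = 151.0714.
A tax on buyers shifts demand down by 8.5: (160 - 8.5) - 5Q = 147.5 + 2Q, so Q_t = 0.5714. Buyers pay P_b = 157.1429; sellers receive P_s = P_b - 8.5 = 148.6429.
Tax revenue = t x Q_t = 8.5 x 0.5714 = 4.8571.

4.86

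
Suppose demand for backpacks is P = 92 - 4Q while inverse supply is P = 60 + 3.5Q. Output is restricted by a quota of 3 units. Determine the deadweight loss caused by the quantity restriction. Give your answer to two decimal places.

6.02

Unrestricted equilibrium: Q* = (92 - 60)/(4 + 3.5) = 4.2667.
At Q = 3 the demand price is 92 - 4(3) = 80 and the supply price is 60 + 3.5(3) = 70.5.
Deadweight loss is the triangle between the curves from 3 to 4.2667: (1/2)(80 - 70.5)(4.2667 - 3) = 6.0167.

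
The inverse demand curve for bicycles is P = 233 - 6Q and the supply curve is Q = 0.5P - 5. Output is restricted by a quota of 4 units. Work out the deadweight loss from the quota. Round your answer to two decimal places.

2280.06

Rewriting supply in inverse form: P = 10 + 2Q.
Without the quota, 233 - 6Q = 10 + 2Q gives Q* = 27.875.
At Q = 4 the demand price is 233 - 6(4) = 209 and the supply price is 10 + 2(4) = 18.
DWL = (1/2)(gap between curves at 4) x (Q* - 4) = (1/2)(191)(23.875) = 2280.0625.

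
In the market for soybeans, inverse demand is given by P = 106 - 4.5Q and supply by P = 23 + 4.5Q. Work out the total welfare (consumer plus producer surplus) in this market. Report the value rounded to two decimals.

382.72

Setting demand equal to supply, 83 = 9Q, so Q* = 9.2222 and P* = 64.5.
Total surplus is the full triangle between the curves from 0 to Q*: (1/2)(9.2222)(106 - 23) = 382.7222.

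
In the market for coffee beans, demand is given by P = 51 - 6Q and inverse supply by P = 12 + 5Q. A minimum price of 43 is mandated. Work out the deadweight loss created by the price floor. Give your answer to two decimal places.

Free-market equilibrium: 51 - 6Q = 12 + 5Q gives Q* = 3.5455, P* = 29.7273.
At the floor price 43, quantity demanded is (51 - 43)/6 = 1.3333; demand is the short side, so Q = 1.3333 trades at P = 43.
At Q = 1.3333 the demand price is 43 and the supply price is 18.6667. Deadweight loss is the triangle between the curves from 1.3333 to 3.5455: (1/2)(43 - 18.6667)(3.5455 - 1.3333) = 26.9141.

26.91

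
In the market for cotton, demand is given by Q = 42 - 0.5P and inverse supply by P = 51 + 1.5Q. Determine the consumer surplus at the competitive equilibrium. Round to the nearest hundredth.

88.90

Rewriting demand in inverse form: P = 84 - 2Q.
Set 84 - 2Q = 51 + 1.5Q, which gives 33 = 3.5Q, so Q* = 9.4286 and P* = 84 - 2(9.4286) = 65.1429.
CS is the area between the demand curve and P* from 0 to Q*: (1/2)(9.4286)(18.8571) = 88.898.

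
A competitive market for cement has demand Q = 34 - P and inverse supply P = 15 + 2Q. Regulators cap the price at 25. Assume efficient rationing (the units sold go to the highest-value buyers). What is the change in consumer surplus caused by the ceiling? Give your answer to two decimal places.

12.44

Rewriting demand in inverse form: P = 34 - Q.
Free-market equilibrium: 34 - Q = 15 + 2Q gives Q* = 6.3333, P* = 27.6667.
At P = 25, sellers supply (25 - 15)/2 = 5 while buyers want more, so the quantity traded is 5 at price 25.
CS goes from (1/2)(6.3333)(6.3333) = 20.0556 to 32.5 (computed as (34 - 25)(5) - (1/2)(1)(5)^2), a change of 12.4444.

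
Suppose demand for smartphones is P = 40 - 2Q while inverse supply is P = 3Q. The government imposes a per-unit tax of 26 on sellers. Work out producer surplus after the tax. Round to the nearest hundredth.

Pre-tax equilibrium: 40 - 2Q = 3Q gives Q* = 8, P* = 24.
With the tax, sellers need 26 more per unit: 40 - 2Q = 3Q + 26, so Q_t = 2.8. Buyers pay P_b = 34.4; sellers receive P_s = P_b - 26 = 8.4.
PS = (1/2)(Q_t)(P_s - 0) = (1/2)(2.8)(8.4) = 11.76.

11.76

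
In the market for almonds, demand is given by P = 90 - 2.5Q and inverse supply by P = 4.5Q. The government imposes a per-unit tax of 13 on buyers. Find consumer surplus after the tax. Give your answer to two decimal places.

151.25

Pre-tax equilibrium: 90 - 2.5Q = 4.5Q gives Q* = 12.8571, P* = 57.8571.
A tax on buyers shifts demand down by 13: (90 - 13) - 2.5Q = 4.5Q, so Q_t = 11. Buyers pay P_b = 62.5; sellers receive P_s = P_b - 13 = 49.5.
Consumer surplus is the triangle under demand above P_b: (1/2)(11)(90 - 62.5) = 151.25.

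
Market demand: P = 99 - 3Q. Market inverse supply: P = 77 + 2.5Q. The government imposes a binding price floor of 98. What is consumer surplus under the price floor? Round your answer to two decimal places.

0.17

Free-market equilibrium: 99 - 3Q = 77 + 2.5Q gives Q* = 4, P* = 87.
At the floor price 98, quantity demanded is (99 - 98)/3 = 0.3333; demand is the short side, so Q = 0.3333 trades at P = 98.
CS is the triangle under demand above 98: (1/2)(0.3333)(99 - 98) = 0.1667.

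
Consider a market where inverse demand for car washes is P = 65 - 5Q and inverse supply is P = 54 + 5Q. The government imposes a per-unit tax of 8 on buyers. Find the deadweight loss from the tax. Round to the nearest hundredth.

3.20

Without the tax, 65 - 5Q = 54 + 5Q so Q* = 1.1 and P* = 59.5.
With the tax, buyers' net willingness to pay falls by 8: (65 - 8) - 5Q = 54 + 5Q, so Q_t = 0.3. Buyers pay P_b = 63.5; sellers receive P_s = P_b - 8 = 55.5.
The welfare triangle lost has base Q* - Q_t = 0.8 and height t = 8, so DWL = (1/2)(0.8)(8) = 3.2.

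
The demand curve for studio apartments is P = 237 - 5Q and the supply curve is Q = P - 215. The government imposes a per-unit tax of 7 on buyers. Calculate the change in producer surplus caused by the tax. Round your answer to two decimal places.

-3.60

Rewriting supply in inverse form: P = 215 + Q.
Without the tax, 237 - 5Q = 215 + Q so Q* = 3.6667 and P* = 218.6667.
With the tax, buyers' net willingness to pay falls by 7: (237 - 7) - 5Q = 215 + Q, so Q_t = 2.5. Buyers pay P_b = 224.5; sellers receive P_s = P_b - 7 = 217.5.
Producers lose the trapezoid between P_s and P* out to Q_t plus the triangle from Q_t to Q*: change in PS = 3.125 - 6.7222 = -3.5972.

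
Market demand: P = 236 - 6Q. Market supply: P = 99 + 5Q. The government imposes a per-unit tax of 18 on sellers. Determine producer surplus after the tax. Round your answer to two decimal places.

Pre-tax equilibrium: 236 - 6Q = 99 + 5Q gives Q* = 12.4545, P* = 161.2727.
A tax on sellers shifts supply up by 18: 236 - 6Q = 99 + 5Q + 18, so Q_t = 10.8182. Buyers pay P_b = 171.0909; sellers receive P_s = P_b - 18 = 153.0909.
PS = (1/2)(Q_t)(P_s - 99) = (1/2)(10.8182)(54.0909) = 292.5826.

292.58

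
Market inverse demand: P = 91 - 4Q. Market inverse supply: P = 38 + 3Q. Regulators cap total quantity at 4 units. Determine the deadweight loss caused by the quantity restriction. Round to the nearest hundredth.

Without the quota, 91 - 4Q = 38 + 3Q gives Q* = 7.5714.
At Q = 4 the demand price is 91 - 4(4) = 75 and the supply price is 38 + 3(4) = 50.
DWL = (1/2)(gap between curves at 4) x (Q* - 4) = (1/2)(25)(3.5714) = 44.6429.

44.64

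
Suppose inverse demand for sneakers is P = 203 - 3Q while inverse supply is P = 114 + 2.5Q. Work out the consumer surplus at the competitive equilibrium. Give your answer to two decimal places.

392.78

Equilibrium: 203 - 3Q = 114 + 2.5Q, so Q* = 16.1818 and P* = 154.4545.
Consumer surplus is the triangle under demand above P*: (1/2)(16.1818)(203 - 154.4545) = (1/2)(16.1818)(48.5455) = 392.7769.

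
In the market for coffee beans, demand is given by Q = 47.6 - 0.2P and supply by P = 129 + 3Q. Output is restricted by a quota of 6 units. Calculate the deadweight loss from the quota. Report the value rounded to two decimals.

Rewriting demand in inverse form: P = 238 - 5Q.
Without the quota, 238 - 5Q = 129 + 3Q gives Q* = 13.625.
At Q = 6 the demand price is 238 - 5(6) = 208 and the supply price is 129 + 3(6) = 147.
DWL = (1/2)(gap between curves at 6) x (Q* - 6) = (1/2)(61)(7.625) = 232.5625.

232.56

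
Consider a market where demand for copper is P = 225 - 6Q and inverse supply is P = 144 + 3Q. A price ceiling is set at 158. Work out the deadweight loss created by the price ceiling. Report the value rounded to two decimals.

84.50

Free-market equilibrium: 225 - 6Q = 144 + 3Q gives Q* = 9, P* = 171.
At P = 158, sellers supply (158 - 144)/3 = 4.6667 while buyers want more, so the quantity traded is 4.6667 at price 158.
The lost-trades triangle has base Q* - 4.6667 = 4.3333 and height equal to the gap between the curves at Q = 4.6667, which is 197 - 158 = 39. DWL = (1/2)(4.3333)(39) = 84.5.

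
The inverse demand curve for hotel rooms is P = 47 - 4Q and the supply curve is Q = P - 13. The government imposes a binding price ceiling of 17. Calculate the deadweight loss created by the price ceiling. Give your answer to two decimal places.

19.60

Rewriting supply in inverse form: P = 13 + Q.
Without the control, 47 - 4Q = 13 + Q so Q* = 6.8 and P* = 19.8.
At the ceiling price 17, quantity supplied is (17 - 13)/1 = 4; supply is the short side, so Q = 4 trades at P = 17.
At Q = 4 the demand price is 31 and the supply price is 17. Deadweight loss is the triangle between the curves from 4 to 6.8: (1/2)(31 - 17)(6.8 - 4) = 19.6.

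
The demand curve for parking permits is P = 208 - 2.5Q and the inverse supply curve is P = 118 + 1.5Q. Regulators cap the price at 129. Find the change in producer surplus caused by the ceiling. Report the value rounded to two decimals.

Without the control, 208 - 2.5Q = 118 + 1.5Q so Q* = 22.5 and P* = 151.75.
At the ceiling price 129, quantity supplied is (129 - 118)/1.5 = 7.3333; supply is the short side, so Q = 7.3333 trades at P = 129.
PS goes from (1/2)(22.5)(33.75) = 379.6875 to 40.3333 (computed as (129 - 118)(7.3333) - (1/2)(1.5)(7.3333)^2), a change of -339.3542.

-339.35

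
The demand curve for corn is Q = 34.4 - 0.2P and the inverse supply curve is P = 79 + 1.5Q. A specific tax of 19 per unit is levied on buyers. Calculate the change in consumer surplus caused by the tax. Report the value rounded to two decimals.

Rewriting demand in inverse form: P = 172 - 5Q.
Pre-tax equilibrium: 172 - 5Q = 79 + 1.5Q gives Q* = 14.3077, P* = 100.4615.
With the tax, buyers' net willingness to pay falls by 19: (172 - 19) - 5Q = 79 + 1.5Q, so Q_t = 11.3846. Buyers pay P_b = 115.0769; sellers receive P_s = P_b - 19 = 96.0769.
Consumers lose the trapezoid between P* and P_b out to Q_t plus the triangle from Q_t to Q*: change in CS = 324.0237 - 511.7751 = -187.7515.

-187.75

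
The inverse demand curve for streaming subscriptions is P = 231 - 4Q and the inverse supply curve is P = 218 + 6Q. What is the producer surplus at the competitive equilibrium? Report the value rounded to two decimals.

Setting demand equal to supply, 13 = 10Q, so Q* = 1.3 and P* = 225.8.
The supply curve's price intercept is 218, so PS = (1/2)(Q*)(P* - 218) = (1/2)(1.3)(7.8) = 5.07.

5.07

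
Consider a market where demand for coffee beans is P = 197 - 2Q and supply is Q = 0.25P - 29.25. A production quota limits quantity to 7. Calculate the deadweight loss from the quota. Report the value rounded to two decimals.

120.33

Rewriting supply in inverse form: P = 117 + 4Q.
Unrestricted equilibrium: Q* = (197 - 117)/(2 + 4) = 13.3333.
At Q = 7 the demand price is 197 - 2(7) = 183 and the supply price is 117 + 4(7) = 145.
Deadweight loss is the triangle between the curves from 7 to 13.3333: (1/2)(183 - 145)(13.3333 - 7) = 120.3333.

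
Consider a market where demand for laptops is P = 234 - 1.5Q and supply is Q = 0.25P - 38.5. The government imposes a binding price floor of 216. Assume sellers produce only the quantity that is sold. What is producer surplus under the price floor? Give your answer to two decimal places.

Rewriting supply in inverse form: P = 154 + 4Q.
Without the control, 234 - 1.5Q = 154 + 4Q so Q* = 14.5455 and P* = 212.1818.
At the floor price 216, quantity demanded is (234 - 216)/1.5 = 12; demand is the short side, so Q = 12 trades at P = 216.
The supply price at Q = 12 is 202. PS is the trapezoid between 216 and supply over [0, 12]: (1/2)[(216 - 154) + (216 - 202)](12) = 456.

456.00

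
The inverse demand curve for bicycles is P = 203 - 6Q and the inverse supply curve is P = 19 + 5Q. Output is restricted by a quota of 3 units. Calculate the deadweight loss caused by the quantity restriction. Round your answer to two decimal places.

Without the quota, 203 - 6Q = 19 + 5Q gives Q* = 16.7273.
At Q = 3 the demand price is 203 - 6(3) = 185 and the supply price is 19 + 5(3) = 34.
Deadweight loss is the triangle between the curves from 3 to 16.7273: (1/2)(185 - 34)(16.7273 - 3) = 1036.4091.

1036.41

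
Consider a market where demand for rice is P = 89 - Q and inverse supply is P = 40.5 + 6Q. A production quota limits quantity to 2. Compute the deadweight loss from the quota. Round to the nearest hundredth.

Without the quota, 89 - Q = 40.5 + 6Q gives Q* = 6.9286.
At Q = 2 the demand price is 89 - (2) = 87 and the supply price is 40.5 + 6(2) = 52.5.
Deadweight loss is the triangle between the curves from 2 to 6.9286: (1/2)(87 - 52.5)(6.9286 - 2) = 85.0179.

85.02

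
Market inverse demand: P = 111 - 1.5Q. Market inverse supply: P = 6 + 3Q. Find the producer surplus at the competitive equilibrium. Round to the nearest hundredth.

Set 111 - 1.5Q = 6 + 3Q, which gives 105 = 4.5Q, so Q* = 23.3333 and P* = 111 - 1.5(23.3333) = 76.
The supply curve's price intercept is 6, so PS = (1/2)(Q*)(P* - 6) = (1/2)(23.3333)(70) = 816.6667.

816.67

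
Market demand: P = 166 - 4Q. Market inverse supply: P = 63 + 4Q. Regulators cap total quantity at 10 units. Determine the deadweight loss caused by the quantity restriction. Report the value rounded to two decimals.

Without the quota, 166 - 4Q = 63 + 4Q gives Q* = 12.875.
At Q = 10 the demand price is 166 - 4(10) = 126 and the supply price is 63 + 4(10) = 103.
DWL = (1/2)(gap between curves at 10) x (Q* - 10) = (1/2)(23)(2.875) = 33.0625.

33.06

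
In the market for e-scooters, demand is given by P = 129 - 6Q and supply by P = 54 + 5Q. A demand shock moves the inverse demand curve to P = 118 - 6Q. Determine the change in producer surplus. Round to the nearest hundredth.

-31.59

Initial equilibrium: Q_0 = 6.8182, P_0 = 88.0909; CS_0 = (1/2)(6.8182)(40.9091) = 139.4628, PS_0 = (1/2)(6.8182)(34.0909) = 116.219.
New equilibrium: 118 - 6Q = 54 + 5Q gives Q_1 = 5.8182, P_1 = 83.0909; CS_1 = 101.5537, PS_1 = 84.6281.
Change in producer surplus = 84.6281 - 116.219 = -31.5909.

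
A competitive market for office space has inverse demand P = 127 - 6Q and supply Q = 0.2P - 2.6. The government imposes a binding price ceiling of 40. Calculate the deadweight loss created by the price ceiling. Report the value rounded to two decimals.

135.51

Rewriting supply in inverse form: P = 13 + 5Q.
Without the control, 127 - 6Q = 13 + 5Q so Q* = 10.3636 and P* = 64.8182.
At the ceiling price 40, quantity supplied is (40 - 13)/5 = 5.4; supply is the short side, so Q = 5.4 trades at P = 40.
The lost-trades triangle has base Q* - 5.4 = 4.9636 and height equal to the gap between the curves at Q = 5.4, which is 94.6 - 40 = 54.6. DWL = (1/2)(4.9636)(54.6) = 135.5073.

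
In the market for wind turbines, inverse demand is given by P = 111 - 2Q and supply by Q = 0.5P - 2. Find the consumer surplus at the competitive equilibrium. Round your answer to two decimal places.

Rewriting supply in inverse form: P = 4 + 2Q.
Setting demand equal to supply, 107 = 4Q, so Q* = 26.75 and P* = 57.5.
The demand choke price is 111, so CS = (1/2)(Q*)(111 - P*) = (1/2)(26.75)(53.5) = 715.5625.

715.56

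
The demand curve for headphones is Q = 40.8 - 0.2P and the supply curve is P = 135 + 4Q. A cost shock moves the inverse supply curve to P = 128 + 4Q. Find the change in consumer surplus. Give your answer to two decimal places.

31.33

Rewriting demand in inverse form: P = 204 - 5Q.
Initial equilibrium: Q_0 = 7.6667, P_0 = 165.6667; CS_0 = (1/2)(7.6667)(38.3333) = 146.9444, PS_0 = (1/2)(7.6667)(30.6667) = 117.5556.
New equilibrium: 204 - 5Q = 128 + 4Q gives Q_1 = 8.4444, P_1 = 161.7778; CS_1 = 178.2716, PS_1 = 142.6173.
Change in consumer surplus = 178.2716 - 146.9444 = 31.3272.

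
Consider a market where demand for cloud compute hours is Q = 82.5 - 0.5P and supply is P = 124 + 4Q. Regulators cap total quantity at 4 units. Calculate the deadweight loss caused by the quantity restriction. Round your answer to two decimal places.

Rewriting demand in inverse form: P = 165 - 2Q.
Without the quota, 165 - 2Q = 124 + 4Q gives Q* = 6.8333.
At Q = 4 the demand price is 165 - 2(4) = 157 and the supply price is 124 + 4(4) = 140.
Deadweight loss is the triangle between the curves from 4 to 6.8333: (1/2)(157 - 140)(6.8333 - 4) = 24.0833.

24.08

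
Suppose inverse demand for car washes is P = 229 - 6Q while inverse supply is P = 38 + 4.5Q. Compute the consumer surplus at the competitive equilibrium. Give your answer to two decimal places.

992.68

Set 229 - 6Q = 38 + 4.5Q, which gives 191 = 10.5Q, so Q* = 18.1905 and P* = 229 - 6(18.1905) = 119.8571.
Consumer surplus is the triangle under demand above P*: (1/2)(18.1905)(229 - 119.8571) = (1/2)(18.1905)(109.1429) = 992.6803.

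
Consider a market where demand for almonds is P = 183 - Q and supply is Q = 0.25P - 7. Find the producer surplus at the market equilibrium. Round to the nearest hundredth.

1922.00

Rewriting supply in inverse form: P = 28 + 4Q.
Set 183 - Q = 28 + 4Q, which gives 155 = 5Q, so Q* = 31 and P* = 183 - (31) = 152.
PS is the area between P* and the supply curve from 0 to Q*: (1/2)(31)(124) = 1922.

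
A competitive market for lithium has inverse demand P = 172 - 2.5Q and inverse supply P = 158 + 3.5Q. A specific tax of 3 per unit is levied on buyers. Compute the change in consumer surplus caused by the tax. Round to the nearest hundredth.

-2.60

Pre-tax equilibrium: 172 - 2.5Q = 158 + 3.5Q gives Q* = 2.3333, P* = 166.1667.
With the tax, buyers' net willingness to pay falls by 3: (172 - 3) - 2.5Q = 158 + 3.5Q, so Q_t = 1.8333. Buyers pay P_b = 167.4167; sellers receive P_s = P_b - 3 = 164.4167.
Consumers lose the trapezoid between P* and P_b out to Q_t plus the triangle from Q_t to Q*: change in CS = 4.2014 - 6.8056 = -2.6042.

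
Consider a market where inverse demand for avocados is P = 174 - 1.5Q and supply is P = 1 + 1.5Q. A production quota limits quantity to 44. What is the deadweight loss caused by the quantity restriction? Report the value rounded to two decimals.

Without the quota, 174 - 1.5Q = 1 + 1.5Q gives Q* = 57.6667.
At Q = 44 the demand price is 174 - 1.5(44) = 108 and the supply price is 1 + 1.5(44) = 67.
Deadweight loss is the triangle between the curves from 44 to 57.6667: (1/2)(108 - 67)(57.6667 - 44) = 280.1667.

280.17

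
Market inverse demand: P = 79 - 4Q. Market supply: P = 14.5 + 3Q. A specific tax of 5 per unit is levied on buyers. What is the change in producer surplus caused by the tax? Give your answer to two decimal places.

Without the tax, 79 - 4Q = 14.5 + 3Q so Q* = 9.2143 and P* = 42.1429.
A tax on buyers shifts demand down by 5: (79 - 5) - 4Q = 14.5 + 3Q, so Q_t = 8.5. Buyers pay P_b = 45; sellers receive P_s = P_b - 5 = 40.
Producers lose the trapezoid between P_s and P* out to Q_t plus the triangle from Q_t to Q*: change in PS = 108.375 - 127.3546 = -18.9796.

-18.98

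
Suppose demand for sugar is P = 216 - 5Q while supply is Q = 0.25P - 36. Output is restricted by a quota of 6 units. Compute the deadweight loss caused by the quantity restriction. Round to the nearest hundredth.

18.00

Rewriting supply in inverse form: P = 144 + 4Q.
Unrestricted equilibrium: Q* = (216 - 144)/(5 + 4) = 8.
At Q = 6 the demand price is 216 - 5(6) = 186 and the supply price is 144 + 4(6) = 168.
DWL = (1/2)(gap between curves at 6) x (Q* - 6) = (1/2)(18)(2) = 18.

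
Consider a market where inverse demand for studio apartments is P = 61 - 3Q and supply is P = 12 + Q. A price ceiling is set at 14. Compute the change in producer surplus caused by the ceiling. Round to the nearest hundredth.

-73.03

Without the control, 61 - 3Q = 12 + Q so Q* = 12.25 and P* = 24.25.
At P = 14, sellers supply (14 - 12)/1 = 2 while buyers want more, so the quantity traded is 2 at price 14.
PS goes from (1/2)(12.25)(12.25) = 75.0312 to 2 (computed as (14 - 12)(2) - (1/2)(1)(2)^2), a change of -73.0312.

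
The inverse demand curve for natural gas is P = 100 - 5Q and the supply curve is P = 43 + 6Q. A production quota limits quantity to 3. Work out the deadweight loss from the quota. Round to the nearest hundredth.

26.18

Without the quota, 100 - 5Q = 43 + 6Q gives Q* = 5.1818.
At Q = 3 the demand price is 100 - 5(3) = 85 and the supply price is 43 + 6(3) = 61.
Deadweight loss is the triangle between the curves from 3 to 5.1818: (1/2)(85 - 61)(5.1818 - 3) = 26.1818.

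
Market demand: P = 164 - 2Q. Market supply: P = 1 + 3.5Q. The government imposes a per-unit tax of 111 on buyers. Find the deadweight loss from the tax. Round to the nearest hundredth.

1120.09

Pre-tax equilibrium: 164 - 2Q = 1 + 3.5Q gives Q* = 29.6364, P* = 104.7273.
With the tax, buyers' net willingness to pay falls by 111: (164 - 111) - 2Q = 1 + 3.5Q, so Q_t = 9.4545. Buyers pay P_b = 145.0909; sellers receive P_s = P_b - 111 = 34.0909.
Deadweight loss is the triangle between the curves from Q_t to Q*: (1/2)(29.6364 - 9.4545)(111) = 1120.0909.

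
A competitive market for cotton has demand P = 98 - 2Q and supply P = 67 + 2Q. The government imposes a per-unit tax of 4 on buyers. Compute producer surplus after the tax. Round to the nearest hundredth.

Without the tax, 98 - 2Q = 67 + 2Q so Q* = 7.75 and P* = 82.5.
A tax on buyers shifts demand down by 4: (98 - 4) - 2Q = 67 + 2Q, so Q_t = 6.75. Buyers pay P_b = 84.5; sellers receive P_s = P_b - 4 = 80.5.
Producer surplus is the triangle above supply below P_s: (1/2)(6.75)(80.5 - 67) = 45.5625.

45.56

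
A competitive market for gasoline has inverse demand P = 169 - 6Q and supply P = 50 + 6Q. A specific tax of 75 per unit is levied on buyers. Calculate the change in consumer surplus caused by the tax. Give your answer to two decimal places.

-254.69

Pre-tax equilibrium: 169 - 6Q = 50 + 6Q gives Q* = 9.9167, P* = 109.5.
With the tax, buyers' net willingness to pay falls by 75: (169 - 75) - 6Q = 50 + 6Q, so Q_t = 3.6667. Buyers pay P_b = 147; sellers receive P_s = P_b - 75 = 72.
CS falls from (1/2)(9.9167)(59.5) = 295.0208 to (1/2)(3.6667)(22) = 40.3333, a change of -254.6875.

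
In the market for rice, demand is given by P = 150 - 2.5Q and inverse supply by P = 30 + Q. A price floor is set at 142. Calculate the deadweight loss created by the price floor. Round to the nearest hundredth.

Free-market equilibrium: 150 - 2.5Q = 30 + Q gives Q* = 34.2857, P* = 64.2857.
At P = 142, buyers demand (150 - 142)/2.5 = 3.2 while sellers would supply more, so the quantity traded is 3.2 at price 142.
At Q = 3.2 the demand price is 142 and the supply price is 33.2. Deadweight loss is the triangle between the curves from 3.2 to 34.2857: (1/2)(142 - 33.2)(34.2857 - 3.2) = 1691.0629.

1691.06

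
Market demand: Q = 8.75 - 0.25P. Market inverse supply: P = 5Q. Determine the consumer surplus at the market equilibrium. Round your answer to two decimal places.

Rewriting demand in inverse form: P = 35 - 4Q.
Setting demand equal to supply, 35 = 9Q, so Q* = 3.8889 and P* = 19.4444.
The demand choke price is 35, so CS = (1/2)(Q*)(35 - P*) = (1/2)(3.8889)(15.5556) = 30.2469.

30.25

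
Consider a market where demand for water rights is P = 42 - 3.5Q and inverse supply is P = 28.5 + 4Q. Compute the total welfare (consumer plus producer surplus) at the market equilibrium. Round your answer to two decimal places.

Setting demand equal to supply, 13.5 = 7.5Q, so Q* = 1.8 and P* = 35.7.
CS = (1/2)(1.8)(6.3) = 5.67 and PS = (1/2)(1.8)(7.2) = 6.48, so total surplus = 12.15.

12.15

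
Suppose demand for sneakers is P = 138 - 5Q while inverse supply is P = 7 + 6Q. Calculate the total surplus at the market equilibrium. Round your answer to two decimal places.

Setting demand equal to supply, 131 = 11Q, so Q* = 11.9091 and P* = 78.4545.
CS = (1/2)(11.9091)(59.5455) = 354.5661 and PS = (1/2)(11.9091)(71.4545) = 425.4793, so total surplus = 780.0455.

780.05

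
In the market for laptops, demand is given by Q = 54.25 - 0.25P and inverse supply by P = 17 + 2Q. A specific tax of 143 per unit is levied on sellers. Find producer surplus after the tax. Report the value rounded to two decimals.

90.25

Rewriting demand in inverse form: P = 217 - 4Q.
Pre-tax equilibrium: 217 - 4Q = 17 + 2Q gives Q* = 33.3333, P* = 83.6667.
A tax on sellers shifts supply up by 143: 217 - 4Q = 17 + 2Q + 143, so Q_t = 9.5. Buyers pay P_b = 179; sellers receive P_s = P_b - 143 = 36.
PS = (1/2)(Q_t)(P_s - 17) = (1/2)(9.5)(19) = 90.25.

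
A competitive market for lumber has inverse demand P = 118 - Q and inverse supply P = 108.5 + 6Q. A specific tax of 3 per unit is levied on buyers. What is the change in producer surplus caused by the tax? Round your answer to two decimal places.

-2.94

Without the tax, 118 - Q = 108.5 + 6Q so Q* = 1.3571 and P* = 116.6429.
With the tax, buyers' net willingness to pay falls by 3: (118 - 3) - Q = 108.5 + 6Q, so Q_t = 0.9286. Buyers pay P_b = 117.0714; sellers receive P_s = P_b - 3 = 114.0714.
PS falls from (1/2)(1.3571)(8.1429) = 5.5255 to (1/2)(0.9286)(5.5714) = 2.5867, a change of -2.9388.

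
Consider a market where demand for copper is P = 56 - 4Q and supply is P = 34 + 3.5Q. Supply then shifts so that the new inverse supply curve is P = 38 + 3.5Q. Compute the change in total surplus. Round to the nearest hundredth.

Initial equilibrium: Q_0 = 2.9333, P_0 = 44.2667; CS_0 = (1/2)(2.9333)(11.7333) = 17.2089, PS_0 = (1/2)(2.9333)(10.2667) = 15.0578.
New equilibrium: 56 - 4Q = 38 + 3.5Q gives Q_1 = 2.4, P_1 = 46.4; CS_1 = 11.52, PS_1 = 10.08.
Change in total surplus = (11.52 + 10.08) - (17.2089 + 15.0578) = -10.6667.

-10.67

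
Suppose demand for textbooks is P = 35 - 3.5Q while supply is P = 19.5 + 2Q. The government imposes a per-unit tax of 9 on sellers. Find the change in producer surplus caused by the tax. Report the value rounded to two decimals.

-6.55

Pre-tax equilibrium: 35 - 3.5Q = 19.5 + 2Q gives Q* = 2.8182, P* = 25.1364.
With the tax, sellers need 9 more per unit: 35 - 3.5Q = 19.5 + 2Q + 9, so Q_t = 1.1818. Buyers pay P_b = 30.8636; sellers receive P_s = P_b - 9 = 21.8636.
PS falls from (1/2)(2.8182)(5.6364) = 7.9421 to (1/2)(1.1818)(2.3636) = 1.3967, a change of -6.5455.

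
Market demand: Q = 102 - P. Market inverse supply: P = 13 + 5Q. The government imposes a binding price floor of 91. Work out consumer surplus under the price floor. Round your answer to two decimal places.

Rewriting demand in inverse form: P = 102 - Q.
Free-market equilibrium: 102 - Q = 13 + 5Q gives Q* = 14.8333, P* = 87.1667.
At P = 91, buyers demand (102 - 91)/1 = 11 while sellers would supply more, so the quantity traded is 11 at price 91.
CS is the triangle under demand above 91: (1/2)(11)(102 - 91) = 60.5.

60.50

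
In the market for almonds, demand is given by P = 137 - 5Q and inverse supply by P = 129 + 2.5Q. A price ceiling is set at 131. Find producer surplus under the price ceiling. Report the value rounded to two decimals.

Free-market equilibrium: 137 - 5Q = 129 + 2.5Q gives Q* = 1.0667, P* = 131.6667.
At P = 131, sellers supply (131 - 129)/2.5 = 0.8 while buyers want more, so the quantity traded is 0.8 at price 131.
PS is the triangle above supply below 131: (1/2)(0.8)(131 - 129) = 0.8.

0.80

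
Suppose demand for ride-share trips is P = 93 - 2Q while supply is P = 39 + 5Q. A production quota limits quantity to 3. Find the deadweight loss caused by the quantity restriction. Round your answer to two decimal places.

Without the quota, 93 - 2Q = 39 + 5Q gives Q* = 7.7143.
At Q = 3 the demand price is 93 - 2(3) = 87 and the supply price is 39 + 5(3) = 54.
DWL = (1/2)(gap between curves at 3) x (Q* - 3) = (1/2)(33)(4.7143) = 77.7857.

77.79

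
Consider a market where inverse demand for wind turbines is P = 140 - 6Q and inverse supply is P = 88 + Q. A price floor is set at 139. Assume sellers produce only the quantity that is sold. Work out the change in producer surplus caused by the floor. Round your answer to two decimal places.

Without the control, 140 - 6Q = 88 + Q so Q* = 7.4286 and P* = 95.4286.
At the floor price 139, quantity demanded is (140 - 139)/6 = 0.1667; demand is the short side, so Q = 0.1667 trades at P = 139.
PS goes from (1/2)(7.4286)(7.4286) = 27.5918 to 8.4861 (computed as (139 - 88)(0.1667) - (1/2)(1)(0.1667)^2), a change of -19.1057.

-19.11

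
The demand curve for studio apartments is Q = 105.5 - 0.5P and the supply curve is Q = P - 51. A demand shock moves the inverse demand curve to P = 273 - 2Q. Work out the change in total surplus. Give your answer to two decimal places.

3947.33

Rewriting demand in inverse form: P = 211 - 2Q.
Rewriting supply in inverse form: P = 51 + Q.
Initial equilibrium: Q_0 = 53.3333, P_0 = 104.3333; CS_0 = (1/2)(53.3333)(106.6667) = 2844.4444, PS_0 = (1/2)(53.3333)(53.3333) = 1422.2222.
New equilibrium: 273 - 2Q = 51 + Q gives Q_1 = 74, P_1 = 125; CS_1 = 5476, PS_1 = 2738.
Change in total surplus = (5476 + 2738) - (2844.4444 + 1422.2222) = 3947.3333.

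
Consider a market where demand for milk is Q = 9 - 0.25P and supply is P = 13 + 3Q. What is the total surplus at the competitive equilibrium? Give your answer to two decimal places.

Rewriting demand in inverse form: P = 36 - 4Q.
Equilibrium: 36 - 4Q = 13 + 3Q, so Q* = 3.2857 and P* = 22.8571.
CS = (1/2)(3.2857)(13.1429) = 21.5918 and PS = (1/2)(3.2857)(9.8571) = 16.1939, so total surplus = 37.7857.

37.79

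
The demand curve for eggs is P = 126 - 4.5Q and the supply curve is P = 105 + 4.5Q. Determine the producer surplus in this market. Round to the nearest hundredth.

Setting demand equal to supply, 21 = 9Q, so Q* = 2.3333 and P* = 115.5.
Producer surplus is the triangle above supply below P*: (1/2)(2.3333)(115.5 - 105) = (1/2)(2.3333)(10.5) = 12.25.

12.25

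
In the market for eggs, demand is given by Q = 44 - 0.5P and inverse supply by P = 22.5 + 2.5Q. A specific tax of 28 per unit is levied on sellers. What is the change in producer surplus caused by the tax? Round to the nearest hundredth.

-178.02

Rewriting demand in inverse form: P = 88 - 2Q.
Without the tax, 88 - 2Q = 22.5 + 2.5Q so Q* = 14.5556 and P* = 58.8889.
With the tax, sellers need 28 more per unit: 88 - 2Q = 22.5 + 2.5Q + 28, so Q_t = 8.3333. Buyers pay P_b = 71.3333; sellers receive P_s = P_b - 28 = 43.3333.
Producers lose the trapezoid between P_s and P* out to Q_t plus the triangle from Q_t to Q*: change in PS = 86.8056 - 264.8302 = -178.0247.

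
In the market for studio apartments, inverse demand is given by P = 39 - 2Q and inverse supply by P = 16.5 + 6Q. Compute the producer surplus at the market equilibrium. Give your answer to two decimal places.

Equilibrium: 39 - 2Q = 16.5 + 6Q, so Q* = 2.8125 and P* = 33.375.
PS is the area between P* and the supply curve from 0 to Q*: (1/2)(2.8125)(16.875) = 23.7305.

23.73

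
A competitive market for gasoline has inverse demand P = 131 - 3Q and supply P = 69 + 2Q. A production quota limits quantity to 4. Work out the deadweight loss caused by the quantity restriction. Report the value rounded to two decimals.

Without the quota, 131 - 3Q = 69 + 2Q gives Q* = 12.4.
At Q = 4 the demand price is 131 - 3(4) = 119 and the supply price is 69 + 2(4) = 77.
Deadweight loss is the triangle between the curves from 4 to 12.4: (1/2)(119 - 77)(12.4 - 4) = 176.4.

176.40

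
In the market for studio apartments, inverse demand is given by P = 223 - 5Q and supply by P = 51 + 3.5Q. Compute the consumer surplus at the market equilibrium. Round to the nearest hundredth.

Setting demand equal to supply, 172 = 8.5Q, so Q* = 20.2353 and P* = 121.8235.
CS is the area between the demand curve and P* from 0 to Q*: (1/2)(20.2353)(101.1765) = 1023.6678.

1023.67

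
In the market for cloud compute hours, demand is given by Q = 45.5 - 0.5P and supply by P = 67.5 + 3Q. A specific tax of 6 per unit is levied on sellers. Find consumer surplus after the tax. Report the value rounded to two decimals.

12.25

Rewriting demand in inverse form: P = 91 - 2Q.
Without the tax, 91 - 2Q = 67.5 + 3Q so Q* = 4.7 and P* = 81.6.
A tax on sellers shifts supply up by 6: 91 - 2Q = 67.5 + 3Q + 6, so Q_t = 3.5. Buyers pay P_b = 84; sellers receive P_s = P_b - 6 = 78.
CS = (1/2)(Q_t)(91 - P_b) = (1/2)(3.5)(7) = 12.25.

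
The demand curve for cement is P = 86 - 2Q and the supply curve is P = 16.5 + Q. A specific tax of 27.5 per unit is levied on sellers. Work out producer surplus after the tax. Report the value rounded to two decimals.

Pre-tax equilibrium: 86 - 2Q = 16.5 + Q gives Q* = 23.1667, P* = 39.6667.
With the tax, sellers need 27.5 more per unit: 86 - 2Q = 16.5 + Q + 27.5, so Q_t = 14. Buyers pay P_b = 58; sellers receive P_s = P_b - 27.5 = 30.5.
PS = (1/2)(Q_t)(P_s - 16.5) = (1/2)(14)(14) = 98.

98.00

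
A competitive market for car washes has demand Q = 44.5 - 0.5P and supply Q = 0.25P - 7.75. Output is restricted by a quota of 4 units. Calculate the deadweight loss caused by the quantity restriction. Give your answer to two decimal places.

96.33

Rewriting demand in inverse form: P = 89 - 2Q.
Rewriting supply in inverse form: P = 31 + 4Q.
Unrestricted equilibrium: Q* = (89 - 31)/(2 + 4) = 9.6667.
At Q = 4 the demand price is 89 - 2(4) = 81 and the supply price is 31 + 4(4) = 47.
DWL = (1/2)(gap between curves at 4) x (Q* - 4) = (1/2)(34)(5.6667) = 96.3333.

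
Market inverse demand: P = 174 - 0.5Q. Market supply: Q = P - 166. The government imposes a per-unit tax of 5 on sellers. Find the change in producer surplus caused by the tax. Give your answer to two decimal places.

-12.22

Rewriting supply in inverse form: P = 166 + Q.
Without the tax, 174 - 0.5Q = 166 + Q so Q* = 5.3333 and P* = 171.3333.
With the tax, sellers need 5 more per unit: 174 - 0.5Q = 166 + Q + 5, so Q_t = 2. Buyers pay P_b = 173; sellers receive P_s = P_b - 5 = 168.
PS falls from (1/2)(5.3333)(5.3333) = 14.2222 to (1/2)(2)(2) = 2, a change of -12.2222.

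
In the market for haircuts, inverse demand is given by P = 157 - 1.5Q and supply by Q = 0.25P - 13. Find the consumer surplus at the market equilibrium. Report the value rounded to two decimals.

273.35

Rewriting supply in inverse form: P = 52 + 4Q.
Setting demand equal to supply, 105 = 5.5Q, so Q* = 19.0909 and P* = 128.3636.
Consumer surplus is the triangle under demand above P*: (1/2)(19.0909)(157 - 128.3636) = (1/2)(19.0909)(28.6364) = 273.3471.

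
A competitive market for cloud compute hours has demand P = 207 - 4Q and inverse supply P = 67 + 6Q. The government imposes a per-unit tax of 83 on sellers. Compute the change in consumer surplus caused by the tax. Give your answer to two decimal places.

Without the tax, 207 - 4Q = 67 + 6Q so Q* = 14 and P* = 151.
A tax on sellers shifts supply up by 83: 207 - 4Q = 67 + 6Q + 83, so Q_t = 5.7. Buyers pay P_b = 184.2; sellers receive P_s = P_b - 83 = 101.2.
Consumers lose the trapezoid between P* and P_b out to Q_t plus the triangle from Q_t to Q*: change in CS = 64.98 - 392 = -327.02.

-327.02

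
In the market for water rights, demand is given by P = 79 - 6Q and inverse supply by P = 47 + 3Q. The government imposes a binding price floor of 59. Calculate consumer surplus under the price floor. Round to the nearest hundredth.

Without the control, 79 - 6Q = 47 + 3Q so Q* = 3.5556 and P* = 57.6667.
At P = 59, buyers demand (79 - 59)/6 = 3.3333 while sellers would supply more, so the quantity traded is 3.3333 at price 59.
CS is the triangle under demand above 59: (1/2)(3.3333)(79 - 59) = 33.3333.

33.33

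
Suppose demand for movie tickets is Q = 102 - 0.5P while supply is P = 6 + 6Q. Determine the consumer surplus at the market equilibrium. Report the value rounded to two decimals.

Rewriting demand in inverse form: P = 204 - 2Q.
Set 204 - 2Q = 6 + 6Q, which gives 198 = 8Q, so Q* = 24.75 and P* = 204 - 2(24.75) = 154.5.
CS is the area between the demand curve and P* from 0 to Q*: (1/2)(24.75)(49.5) = 612.5625.

612.56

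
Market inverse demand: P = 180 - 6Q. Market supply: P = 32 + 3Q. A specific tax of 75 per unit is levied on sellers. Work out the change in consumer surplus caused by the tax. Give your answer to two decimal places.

-613.89

Pre-tax equilibrium: 180 - 6Q = 32 + 3Q gives Q* = 16.4444, P* = 81.3333.
With the tax, sellers need 75 more per unit: 180 - 6Q = 32 + 3Q + 75, so Q_t = 8.1111. Buyers pay P_b = 131.3333; sellers receive P_s = P_b - 75 = 56.3333.
Consumers lose the trapezoid between P* and P_b out to Q_t plus the triangle from Q_t to Q*: change in CS = 197.3704 - 811.2593 = -613.8889.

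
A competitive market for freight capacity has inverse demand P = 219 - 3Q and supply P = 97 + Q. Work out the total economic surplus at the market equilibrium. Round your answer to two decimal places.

Set 219 - 3Q = 97 + Q, which gives 122 = 4Q, so Q* = 30.5 and P* = 219 - 3(30.5) = 127.5.
CS = (1/2)(30.5)(91.5) = 1395.375 and PS = (1/2)(30.5)(30.5) = 465.125, so total surplus = 1860.5.

1860.50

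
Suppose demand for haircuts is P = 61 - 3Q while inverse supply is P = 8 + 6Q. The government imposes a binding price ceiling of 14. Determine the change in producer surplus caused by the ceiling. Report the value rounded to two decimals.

Without the control, 61 - 3Q = 8 + 6Q so Q* = 5.8889 and P* = 43.3333.
At P = 14, sellers supply (14 - 8)/6 = 1 while buyers want more, so the quantity traded is 1 at price 14.
PS goes from (1/2)(5.8889)(35.3333) = 104.037 to 3 (computed as (14 - 8)(1) - (1/2)(6)(1)^2), a change of -101.037.

-101.04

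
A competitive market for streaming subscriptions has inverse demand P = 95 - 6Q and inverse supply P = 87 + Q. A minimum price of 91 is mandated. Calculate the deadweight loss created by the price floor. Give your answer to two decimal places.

Without the control, 95 - 6Q = 87 + Q so Q* = 1.1429 and P* = 88.1429.
At the floor price 91, quantity demanded is (95 - 91)/6 = 0.6667; demand is the short side, so Q = 0.6667 trades at P = 91.
The lost-trades triangle has base Q* - 0.6667 = 0.4762 and height equal to the gap between the curves at Q = 0.6667, which is 91 - 87.6667 = 3.3333. DWL = (1/2)(0.4762)(3.3333) = 0.7937.

0.79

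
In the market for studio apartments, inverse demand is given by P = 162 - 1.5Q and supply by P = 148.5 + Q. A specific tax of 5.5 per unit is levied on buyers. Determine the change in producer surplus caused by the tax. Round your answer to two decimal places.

-9.46

Pre-tax equilibrium: 162 - 1.5Q = 148.5 + Q gives Q* = 5.4, P* = 153.9.
With the tax, buyers' net willingness to pay falls by 5.5: (162 - 5.5) - 1.5Q = 148.5 + Q, so Q_t = 3.2. Buyers pay P_b = 157.2; sellers receive P_s = P_b - 5.5 = 151.7.
Producers lose the trapezoid between P_s and P* out to Q_t plus the triangle from Q_t to Q*: change in PS = 5.12 - 14.58 = -9.46.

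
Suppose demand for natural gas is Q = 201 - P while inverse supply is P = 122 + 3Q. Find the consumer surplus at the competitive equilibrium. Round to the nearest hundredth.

Rewriting demand in inverse form: P = 201 - Q.
Set 201 - Q = 122 + 3Q, which gives 79 = 4Q, so Q* = 19.75 and P* = 201 - (19.75) = 181.25.
The demand choke price is 201, so CS = (1/2)(Q*)(201 - P*) = (1/2)(19.75)(19.75) = 195.0312.

195.03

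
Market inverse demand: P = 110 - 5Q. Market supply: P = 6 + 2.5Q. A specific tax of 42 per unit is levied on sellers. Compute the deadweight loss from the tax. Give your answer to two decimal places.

117.60

Pre-tax equilibrium: 110 - 5Q = 6 + 2.5Q gives Q* = 13.8667, P* = 40.6667.
A tax on sellers shifts supply up by 42: 110 - 5Q = 6 + 2.5Q + 42, so Q_t = 8.2667. Buyers pay P_b = 68.6667; sellers receive P_s = P_b - 42 = 26.6667.
The welfare triangle lost has base Q* - Q_t = 5.6 and height t = 42, so DWL = (1/2)(5.6)(42) = 117.6.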